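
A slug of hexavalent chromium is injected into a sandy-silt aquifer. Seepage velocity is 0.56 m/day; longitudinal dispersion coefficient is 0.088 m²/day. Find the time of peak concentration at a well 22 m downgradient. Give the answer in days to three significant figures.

39.0 days

For the 1D instantaneous-source solution, setting ∂C/∂t = 0 at fixed x gives v²t² + 2Dt − x² = 0, so t = (√(D² + v²x²) − D)/v².
√(D² + v²x²) = √(0.088² + 0.56² × 22²) = 12.32; v² = 0.3136.
t = (12.32 − 0.088)/0.3136 = 39.0 days (vs. the pure-advection estimate x/v = 39.3 d).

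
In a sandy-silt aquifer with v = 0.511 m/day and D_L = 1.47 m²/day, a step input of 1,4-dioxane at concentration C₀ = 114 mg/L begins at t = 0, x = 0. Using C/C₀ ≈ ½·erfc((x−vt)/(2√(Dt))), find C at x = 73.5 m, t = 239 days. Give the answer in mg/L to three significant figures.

110 mg/L

For a continuous step input, C/C₀ ≈ ½·erfc((x−vt)/(2√(Dt))).
vt = 0.511 × 239 = 122.129 m and 2√(Dt) = 2√(1.47 × 239) = 37.49 m.
Argument (x−vt)/(2√(Dt)) = (73.5 − 122.129)/37.49 = -1.297; ½·erfc(-1.297) = 0.9667.
C = 114 × 0.9667 = 110 mg/L.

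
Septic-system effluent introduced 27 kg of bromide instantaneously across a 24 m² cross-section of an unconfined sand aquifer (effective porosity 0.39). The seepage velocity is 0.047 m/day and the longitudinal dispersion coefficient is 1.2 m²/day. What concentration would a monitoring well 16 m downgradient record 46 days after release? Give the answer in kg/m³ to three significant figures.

0.0460 kg/m³

For an instantaneous plane source, C(x,t) = M/(n_e·A·√(4πDt)) · exp(−(x−vt)²/(4Dt)), with n_e·A the pore (flow) area.
Plume center vt = 0.047 × 46 = 2.162 m, so the well at 16 m is 13.838 m downgradient of the peak.
√(4πDt) = 26.34 m, giving peak height M/(n_e·A·√(4πDt)) = 27/(0.39 × 24 × 26.34) = 0.1095 kg/m³.
(x−vt)²/(4Dt) = (13.838)²/(4 × 1.2 × 46) = 0.8673; exp(−0.8673) = 0.4201.
C = 0.1095 × 0.4201 = 0.0460 kg/m³.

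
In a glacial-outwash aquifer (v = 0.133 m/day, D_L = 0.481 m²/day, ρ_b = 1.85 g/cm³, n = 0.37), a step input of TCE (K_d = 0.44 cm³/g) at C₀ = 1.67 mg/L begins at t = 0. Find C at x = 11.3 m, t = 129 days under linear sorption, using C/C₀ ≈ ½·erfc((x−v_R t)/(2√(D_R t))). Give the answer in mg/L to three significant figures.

Retardation factor R = 1 + ρ_b·K_d/n = 1 + 1.85 × 0.44/0.37 = 3.200.
Sorption retards both mechanisms: v_R = v/R = 0.04156 m/day, D_R = D/R = 0.1503 m²/day.
v_R·t = 0.04156 × 129 = 5.36124 m; 2√(D_R t) = 8.807 m; argument = (11.3 − 5.36124)/8.807 = 0.6743.
C = C₀ × ½·erfc(0.6743) = 1.67 × 0.1701 = 0.284 mg/L.

0.284 mg/L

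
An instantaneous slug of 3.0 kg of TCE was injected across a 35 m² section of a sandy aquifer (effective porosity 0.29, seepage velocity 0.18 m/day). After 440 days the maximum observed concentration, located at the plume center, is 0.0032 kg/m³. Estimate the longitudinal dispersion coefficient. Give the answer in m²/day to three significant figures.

At the plume center C_max = M/(n_e·A·√(4πDt)), so D = M²/(4πt·(n_e·A·C_max)²).
n_e·A·C_max = 0.29 × 35 × 0.0032 = 0.03248 kg/m.
D = 3.0²/(4π × 440 × 0.03248²) = 1.54 m²/day.

1.54 m²/day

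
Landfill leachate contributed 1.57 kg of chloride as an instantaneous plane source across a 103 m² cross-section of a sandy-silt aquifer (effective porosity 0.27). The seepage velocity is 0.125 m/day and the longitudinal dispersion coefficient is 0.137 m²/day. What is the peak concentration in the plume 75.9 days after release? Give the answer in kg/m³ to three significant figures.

The peak of an instantaneous 1D plume sits at x = vt; there the Gaussian factor is 1 and C_max = M/(n_e·A·√(4πDt)), where n_e·A is the pore area the mass is dissolved in.
√(4πDt) = √(4π × 0.137 × 75.9) = 11.43 m, so C_max = 1.57/(0.27 × 103 × 11.43) = 0.00494 kg/m³.

0.00494 kg/m³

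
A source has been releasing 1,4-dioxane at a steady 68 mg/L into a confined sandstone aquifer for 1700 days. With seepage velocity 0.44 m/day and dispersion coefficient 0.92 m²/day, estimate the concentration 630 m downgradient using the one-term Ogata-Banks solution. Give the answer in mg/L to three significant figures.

66.8 mg/L

For a continuous step input, C/C₀ ≈ ½·erfc((x−vt)/(2√(Dt))).
vt = 0.44 × 1700 = 748 m and 2√(Dt) = 2√(0.92 × 1700) = 79.09 m.
Argument (x−vt)/(2√(Dt)) = (630 − 748)/79.09 = -1.492; ½·erfc(-1.492) = 0.9826.
C = 68 × 0.9826 = 66.8 mg/L.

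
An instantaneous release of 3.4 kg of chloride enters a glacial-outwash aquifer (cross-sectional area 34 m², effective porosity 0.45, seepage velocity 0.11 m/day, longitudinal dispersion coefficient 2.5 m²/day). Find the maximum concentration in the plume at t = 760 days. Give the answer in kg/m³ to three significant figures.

The peak of an instantaneous 1D plume sits at x = vt; there the Gaussian factor is 1 and C_max = M/(n_e·A·√(4πDt)), where n_e·A is the pore area the mass is dissolved in.
√(4πDt) = √(4π × 2.5 × 760) = 154.5 m, so C_max = 3.4/(0.45 × 34 × 154.5) = 0.00144 kg/m³.

0.00144 kg/m³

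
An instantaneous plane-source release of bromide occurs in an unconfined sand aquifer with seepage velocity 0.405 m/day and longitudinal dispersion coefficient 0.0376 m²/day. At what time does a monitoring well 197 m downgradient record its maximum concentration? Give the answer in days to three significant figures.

486 days

For the 1D instantaneous-source solution, setting ∂C/∂t = 0 at fixed x gives v²t² + 2Dt − x² = 0, so t = (√(D² + v²x²) − D)/v².
√(D² + v²x²) = √(0.0376² + 0.405² × 197²) = 79.79; v² = 0.164025.
t = (79.79 − 0.0376)/0.164025 = 486 days (vs. the pure-advection estimate x/v = 486 d).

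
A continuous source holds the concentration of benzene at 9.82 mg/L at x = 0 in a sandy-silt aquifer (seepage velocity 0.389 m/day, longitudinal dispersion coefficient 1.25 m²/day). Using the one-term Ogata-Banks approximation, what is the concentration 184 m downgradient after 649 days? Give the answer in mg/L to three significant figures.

9.38 mg/L

For a continuous step input, C/C₀ ≈ ½·erfc((x−vt)/(2√(Dt))).
vt = 0.389 × 649 = 252.461 m and 2√(Dt) = 2√(1.25 × 649) = 56.96 m.
Argument (x−vt)/(2√(Dt)) = (184 − 252.461)/56.96 = -1.202; ½·erfc(-1.202) = 0.9554.
C = 9.82 × 0.9554 = 9.38 mg/L.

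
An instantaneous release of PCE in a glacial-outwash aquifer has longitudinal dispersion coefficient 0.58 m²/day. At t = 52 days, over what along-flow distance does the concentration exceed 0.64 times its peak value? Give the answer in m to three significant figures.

The plume is Gaussian with σ = √(2Dt) = √(2 × 0.58 × 52) = 7.767 m.
C/C_peak = exp(−Δx²/(2σ²)) = 0.64 ⇒ Δx = σ·√(−2 ln 0.64) = 7.767 × 0.9448 = 7.338 m.
Width = 2Δx = 14.7 m.

14.7 m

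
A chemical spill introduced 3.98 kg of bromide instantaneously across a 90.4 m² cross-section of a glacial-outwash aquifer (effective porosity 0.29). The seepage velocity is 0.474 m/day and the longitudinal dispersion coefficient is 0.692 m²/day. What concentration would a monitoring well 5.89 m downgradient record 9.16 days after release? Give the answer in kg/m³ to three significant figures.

For an instantaneous plane source, C(x,t) = M/(n_e·A·√(4πDt)) · exp(−(x−vt)²/(4Dt)), with n_e·A the pore (flow) area.
Plume center vt = 0.474 × 9.16 = 4.34184 m, so the well at 5.89 m is 1.54816 m downgradient of the peak.
√(4πDt) = 8.925 m, giving peak height M/(n_e·A·√(4πDt)) = 3.98/(0.29 × 90.4 × 8.925) = 0.01701 kg/m³.
(x−vt)²/(4Dt) = (1.54816)²/(4 × 0.692 × 9.16) = 0.09453; exp(−0.09453) = 0.9098.
C = 0.01701 × 0.9098 = 0.0155 kg/m³.

0.0155 kg/m³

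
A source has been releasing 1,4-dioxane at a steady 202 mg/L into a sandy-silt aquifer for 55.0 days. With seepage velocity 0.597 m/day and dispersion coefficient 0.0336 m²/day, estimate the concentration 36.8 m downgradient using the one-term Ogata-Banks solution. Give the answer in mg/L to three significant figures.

3.96 mg/L

For a continuous step input, C/C₀ ≈ ½·erfc((x−vt)/(2√(Dt))).
vt = 0.597 × 55.0 = 32.835 m and 2√(Dt) = 2√(0.0336 × 55.0) = 2.719 m.
Argument (x−vt)/(2√(Dt)) = (36.8 − 32.835)/2.719 = 1.458; ½·erfc(1.458) = 0.01961.
C = 202 × 0.01961 = 3.96 mg/L.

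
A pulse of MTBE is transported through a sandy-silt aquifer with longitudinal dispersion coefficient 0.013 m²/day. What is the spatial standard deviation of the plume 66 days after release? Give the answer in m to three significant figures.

1.31 m

Dispersive spreading gives a Gaussian with σ² = 2Dt; advection only shifts the center.
σ = √(2 × 0.013 × 66) = 1.31 m.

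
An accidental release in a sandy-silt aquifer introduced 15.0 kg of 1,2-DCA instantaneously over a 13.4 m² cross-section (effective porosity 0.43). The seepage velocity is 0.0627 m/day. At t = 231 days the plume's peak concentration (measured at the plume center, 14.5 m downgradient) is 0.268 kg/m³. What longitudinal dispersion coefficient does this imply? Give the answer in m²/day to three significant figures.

At the plume center C_max = M/(n_e·A·√(4πDt)), so D = M²/(4πt·(n_e·A·C_max)²).
n_e·A·C_max = 0.43 × 13.4 × 0.268 = 1.544 kg/m.
D = 15.0²/(4π × 231 × 1.544²) = 0.0325 m²/day.

0.0325 m²/day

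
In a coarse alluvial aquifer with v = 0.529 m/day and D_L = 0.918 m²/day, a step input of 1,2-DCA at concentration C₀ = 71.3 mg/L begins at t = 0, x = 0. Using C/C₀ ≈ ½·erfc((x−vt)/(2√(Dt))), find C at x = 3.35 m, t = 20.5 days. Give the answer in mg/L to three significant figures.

For a continuous step input, C/C₀ ≈ ½·erfc((x−vt)/(2√(Dt))).
vt = 0.529 × 20.5 = 10.8445 m and 2√(Dt) = 2√(0.918 × 20.5) = 8.676 m.
Argument (x−vt)/(2√(Dt)) = (3.35 − 10.8445)/8.676 = -0.8638; ½·erfc(-0.8638) = 0.8891.
C = 71.3 × 0.8891 = 63.4 mg/L.

63.4 mg/L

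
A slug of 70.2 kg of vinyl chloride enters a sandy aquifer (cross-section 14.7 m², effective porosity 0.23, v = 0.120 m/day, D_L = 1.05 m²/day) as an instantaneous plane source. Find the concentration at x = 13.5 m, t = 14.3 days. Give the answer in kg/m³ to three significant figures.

For an instantaneous plane source, C(x,t) = M/(n_e·A·√(4πDt)) · exp(−(x−vt)²/(4Dt)), with n_e·A the pore (flow) area.
Plume center vt = 0.120 × 14.3 = 1.716 m, so the well at 13.5 m is 11.784 m downgradient of the peak.
√(4πDt) = 13.74 m, giving peak height M/(n_e·A·√(4πDt)) = 70.2/(0.23 × 14.7 × 13.74) = 1.511 kg/m³.
(x−vt)²/(4Dt) = (11.784)²/(4 × 1.05 × 14.3) = 2.312; exp(−2.312) = 0.09906.
C = 1.511 × 0.09906 = 0.150 kg/m³.

0.150 kg/m³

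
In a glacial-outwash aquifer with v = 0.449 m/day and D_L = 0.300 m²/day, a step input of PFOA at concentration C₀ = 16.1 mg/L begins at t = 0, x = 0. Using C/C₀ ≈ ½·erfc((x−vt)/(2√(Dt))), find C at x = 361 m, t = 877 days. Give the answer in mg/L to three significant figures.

14.9 mg/L

For a continuous step input, C/C₀ ≈ ½·erfc((x−vt)/(2√(Dt))).
vt = 0.449 × 877 = 393.773 m and 2√(Dt) = 2√(0.300 × 877) = 32.44 m.
Argument (x−vt)/(2√(Dt)) = (361 − 393.773)/32.44 = -1.010; ½·erfc(-1.010) = 0.9234.
C = 16.1 × 0.9234 = 14.9 mg/L.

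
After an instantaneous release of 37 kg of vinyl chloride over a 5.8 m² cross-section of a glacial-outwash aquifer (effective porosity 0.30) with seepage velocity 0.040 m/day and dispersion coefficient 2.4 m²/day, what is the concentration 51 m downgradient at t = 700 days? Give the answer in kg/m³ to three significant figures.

0.135 kg/m³

For an instantaneous plane source, C(x,t) = M/(n_e·A·√(4πDt)) · exp(−(x−vt)²/(4Dt)), with n_e·A the pore (flow) area.
Plume center vt = 0.040 × 700 = 28 m, so the well at 51 m is 23 m downgradient of the peak.
√(4πDt) = 145.3 m, giving peak height M/(n_e·A·√(4πDt)) = 37/(0.30 × 5.8 × 145.3) = 0.1463 kg/m³.
(x−vt)²/(4Dt) = (23)²/(4 × 2.4 × 700) = 0.07872; exp(−0.07872) = 0.9243.
C = 0.1463 × 0.9243 = 0.135 kg/m³.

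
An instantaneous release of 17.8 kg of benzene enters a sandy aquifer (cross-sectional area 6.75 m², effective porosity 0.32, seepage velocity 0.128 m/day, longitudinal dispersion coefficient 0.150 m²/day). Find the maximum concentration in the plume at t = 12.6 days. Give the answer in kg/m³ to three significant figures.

The peak of an instantaneous 1D plume sits at x = vt; there the Gaussian factor is 1 and C_max = M/(n_e·A·√(4πDt)), where n_e·A is the pore area the mass is dissolved in.
√(4πDt) = √(4π × 0.150 × 12.6) = 4.873 m, so C_max = 17.8/(0.32 × 6.75 × 4.873) = 1.69 kg/m³.

1.69 kg/m³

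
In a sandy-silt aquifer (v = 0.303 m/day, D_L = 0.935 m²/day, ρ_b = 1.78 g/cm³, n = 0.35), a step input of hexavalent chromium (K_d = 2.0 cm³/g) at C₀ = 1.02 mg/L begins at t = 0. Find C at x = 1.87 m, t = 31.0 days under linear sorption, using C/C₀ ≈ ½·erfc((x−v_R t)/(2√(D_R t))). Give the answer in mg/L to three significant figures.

Retardation factor R = 1 + ρ_b·K_d/n = 1 + 1.78 × 2.0/0.35 = 11.17.
Sorption retards both mechanisms: v_R = v/R = 0.02713 m/day, D_R = D/R = 0.08371 m²/day.
v_R·t = 0.02713 × 31.0 = 0.84103 m; 2√(D_R t) = 3.222 m; argument = (1.87 − 0.84103)/3.222 = 0.3194.
C = C₀ × ½·erfc(0.3194) = 1.02 × 0.3257 = 0.332 mg/L.

0.332 mg/L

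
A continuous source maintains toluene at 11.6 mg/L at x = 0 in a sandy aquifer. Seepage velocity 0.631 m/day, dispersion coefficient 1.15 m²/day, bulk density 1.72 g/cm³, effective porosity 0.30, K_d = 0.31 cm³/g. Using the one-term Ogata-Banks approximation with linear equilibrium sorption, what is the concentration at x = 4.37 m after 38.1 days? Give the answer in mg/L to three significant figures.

9.02 mg/L

Retardation factor R = 1 + ρ_b·K_d/n = 1 + 1.72 × 0.31/0.30 = 2.777.
Sorption retards both mechanisms: v_R = v/R = 0.2272 m/day, D_R = D/R = 0.4141 m²/day.
v_R·t = 0.2272 × 38.1 = 8.65632 m; 2√(D_R t) = 7.944 m; argument = (4.37 − 8.65632)/7.944 = -0.5396.
C = C₀ × ½·erfc(-0.5396) = 11.6 × 0.7773 = 9.02 mg/L.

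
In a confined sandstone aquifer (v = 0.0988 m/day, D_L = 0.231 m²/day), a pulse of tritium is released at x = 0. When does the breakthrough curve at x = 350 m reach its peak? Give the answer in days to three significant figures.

For the 1D instantaneous-source solution, setting ∂C/∂t = 0 at fixed x gives v²t² + 2Dt − x² = 0, so t = (√(D² + v²x²) − D)/v².
√(D² + v²x²) = √(0.231² + 0.0988² × 350²) = 34.58; v² = 0.00976144.
t = (34.58 − 0.231)/0.00976144 = 3520 days (vs. the pure-advection estimate x/v = 3540 d).

3520 days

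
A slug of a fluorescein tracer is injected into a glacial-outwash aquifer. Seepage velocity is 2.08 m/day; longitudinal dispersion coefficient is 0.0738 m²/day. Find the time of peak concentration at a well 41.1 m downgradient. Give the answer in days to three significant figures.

19.7 days

For the 1D instantaneous-source solution, setting ∂C/∂t = 0 at fixed x gives v²t² + 2Dt − x² = 0, so t = (√(D² + v²x²) − D)/v².
√(D² + v²x²) = √(0.0738² + 2.08² × 41.1²) = 85.49; v² = 4.3264.
t = (85.49 − 0.0738)/4.3264 = 19.7 days (vs. the pure-advection estimate x/v = 19.8 d).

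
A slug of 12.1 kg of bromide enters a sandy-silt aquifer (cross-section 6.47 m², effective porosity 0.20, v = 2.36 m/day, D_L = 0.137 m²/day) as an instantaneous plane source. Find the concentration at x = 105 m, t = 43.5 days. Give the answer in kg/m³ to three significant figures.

For an instantaneous plane source, C(x,t) = M/(n_e·A·√(4πDt)) · exp(−(x−vt)²/(4Dt)), with n_e·A the pore (flow) area.
Plume center vt = 2.36 × 43.5 = 102.66 m, so the well at 105 m is 2.34 m downgradient of the peak.
√(4πDt) = 8.654 m, giving peak height M/(n_e·A·√(4πDt)) = 12.1/(0.20 × 6.47 × 8.654) = 1.081 kg/m³.
(x−vt)²/(4Dt) = (2.34)²/(4 × 0.137 × 43.5) = 0.2297; exp(−0.2297) = 0.7948.
C = 1.081 × 0.7948 = 0.859 kg/m³.

0.859 kg/m³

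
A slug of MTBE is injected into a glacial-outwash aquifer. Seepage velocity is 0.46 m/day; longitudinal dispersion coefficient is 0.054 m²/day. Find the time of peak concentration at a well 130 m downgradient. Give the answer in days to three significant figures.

282 days

For the 1D instantaneous-source solution, setting ∂C/∂t = 0 at fixed x gives v²t² + 2Dt − x² = 0, so t = (√(D² + v²x²) − D)/v².
√(D² + v²x²) = √(0.054² + 0.46² × 130²) = 59.80; v² = 0.2116.
t = (59.80 − 0.054)/0.2116 = 282 days (vs. the pure-advection estimate x/v = 283 d).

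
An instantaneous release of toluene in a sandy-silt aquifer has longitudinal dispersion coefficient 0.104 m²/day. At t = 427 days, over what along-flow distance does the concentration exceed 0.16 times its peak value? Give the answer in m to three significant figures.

The plume is Gaussian with σ = √(2Dt) = √(2 × 0.104 × 427) = 9.424 m.
C/C_peak = exp(−Δx²/(2σ²)) = 0.16 ⇒ Δx = σ·√(−2 ln 0.16) = 9.424 × 1.914 = 18.04 m.
Width = 2Δx = 36.1 m.

36.1 m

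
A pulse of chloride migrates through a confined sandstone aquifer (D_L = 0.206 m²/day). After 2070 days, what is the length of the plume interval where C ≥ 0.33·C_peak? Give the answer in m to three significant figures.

The plume is Gaussian with σ = √(2Dt) = √(2 × 0.206 × 2070) = 29.20 m.
C/C_peak = exp(−Δx²/(2σ²)) = 0.33 ⇒ Δx = σ·√(−2 ln 0.33) = 29.20 × 1.489 = 43.48 m.
Width = 2Δx = 87.0 m.

87.0 m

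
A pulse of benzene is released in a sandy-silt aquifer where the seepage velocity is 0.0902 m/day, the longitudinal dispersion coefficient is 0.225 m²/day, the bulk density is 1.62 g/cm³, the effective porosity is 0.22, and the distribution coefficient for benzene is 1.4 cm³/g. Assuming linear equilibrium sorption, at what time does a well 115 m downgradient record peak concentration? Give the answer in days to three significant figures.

Retardation factor R = 1 + ρ_b·K_d/n = 1 + 1.62 × 1.4/0.22 = 11.31.
Sorption retards both mechanisms: v_R = v/R = 0.007975 m/day, D_R = D/R = 0.01989 m²/day.
Peak time from v_R²t² + 2D_R t − x² = 0: t = (√(D_R² + v_R²x²) − D_R)/v_R².
√(D_R² + v_R²x²) = √(0.01989² + 0.007975² × 115²) = 0.9173; v_R² = 6.360e-05.
t = (0.9173 − 0.01989)/6.360e-05 = 14100 days.

14100 days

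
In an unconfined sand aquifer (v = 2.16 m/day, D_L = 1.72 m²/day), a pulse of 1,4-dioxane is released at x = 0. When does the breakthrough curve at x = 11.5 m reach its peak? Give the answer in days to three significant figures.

For the 1D instantaneous-source solution, setting ∂C/∂t = 0 at fixed x gives v²t² + 2Dt − x² = 0, so t = (√(D² + v²x²) − D)/v².
√(D² + v²x²) = √(1.72² + 2.16² × 11.5²) = 24.90; v² = 4.6656.
t = (24.90 − 1.72)/4.6656 = 4.97 days (vs. the pure-advection estimate x/v = 5.32 d).

4.97 days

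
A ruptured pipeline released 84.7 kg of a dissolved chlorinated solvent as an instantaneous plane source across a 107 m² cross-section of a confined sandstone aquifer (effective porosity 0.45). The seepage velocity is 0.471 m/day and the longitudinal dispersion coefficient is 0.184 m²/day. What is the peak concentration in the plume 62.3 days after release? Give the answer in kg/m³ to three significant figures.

0.147 kg/m³

The peak of an instantaneous 1D plume sits at x = vt; there the Gaussian factor is 1 and C_max = M/(n_e·A·√(4πDt)), where n_e·A is the pore area the mass is dissolved in.
√(4πDt) = √(4π × 0.184 × 62.3) = 12.00 m, so C_max = 84.7/(0.45 × 107 × 12.00) = 0.147 kg/m³.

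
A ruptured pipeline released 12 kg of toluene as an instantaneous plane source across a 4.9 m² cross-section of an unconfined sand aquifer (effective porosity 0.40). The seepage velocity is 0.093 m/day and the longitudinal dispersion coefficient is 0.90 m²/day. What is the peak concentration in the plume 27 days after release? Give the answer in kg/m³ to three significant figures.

0.350 kg/m³

The peak of an instantaneous 1D plume sits at x = vt; there the Gaussian factor is 1 and C_max = M/(n_e·A·√(4πDt)), where n_e·A is the pore area the mass is dissolved in.
√(4πDt) = √(4π × 0.90 × 27) = 17.47 m, so C_max = 12/(0.40 × 4.9 × 17.47) = 0.350 kg/m³.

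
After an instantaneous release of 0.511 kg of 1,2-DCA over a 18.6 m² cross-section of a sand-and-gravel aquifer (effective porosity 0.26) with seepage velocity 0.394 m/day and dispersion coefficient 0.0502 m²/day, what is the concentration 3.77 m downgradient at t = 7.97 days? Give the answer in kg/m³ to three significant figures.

0.0368 kg/m³

For an instantaneous plane source, C(x,t) = M/(n_e·A·√(4πDt)) · exp(−(x−vt)²/(4Dt)), with n_e·A the pore (flow) area.
Plume center vt = 0.394 × 7.97 = 3.14018 m, so the well at 3.77 m is 0.62982 m downgradient of the peak.
√(4πDt) = 2.242 m, giving peak height M/(n_e·A·√(4πDt)) = 0.511/(0.26 × 18.6 × 2.242) = 0.04713 kg/m³.
(x−vt)²/(4Dt) = (0.62982)²/(4 × 0.0502 × 7.97) = 0.2479; exp(−0.2479) = 0.7804.
C = 0.04713 × 0.7804 = 0.0368 kg/m³.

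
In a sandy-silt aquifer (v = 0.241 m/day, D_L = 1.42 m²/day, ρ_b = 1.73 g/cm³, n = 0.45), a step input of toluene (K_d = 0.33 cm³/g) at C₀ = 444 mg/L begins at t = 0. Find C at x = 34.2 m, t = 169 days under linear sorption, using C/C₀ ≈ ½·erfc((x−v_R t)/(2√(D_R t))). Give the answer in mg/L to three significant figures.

Retardation factor R = 1 + ρ_b·K_d/n = 1 + 1.73 × 0.33/0.45 = 2.269.
Sorption retards both mechanisms: v_R = v/R = 0.1062 m/day, D_R = D/R = 0.6258 m²/day.
v_R·t = 0.1062 × 169 = 17.9478 m; 2√(D_R t) = 20.57 m; argument = (34.2 − 17.9478)/20.57 = 0.7901.
C = C₀ × ½·erfc(0.7901) = 444 × 0.1319 = 58.6 mg/L.

58.6 mg/L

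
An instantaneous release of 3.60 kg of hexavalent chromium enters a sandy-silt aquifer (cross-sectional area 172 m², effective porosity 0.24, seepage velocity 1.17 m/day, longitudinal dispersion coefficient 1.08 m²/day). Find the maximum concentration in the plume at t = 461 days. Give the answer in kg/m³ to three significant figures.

The peak of an instantaneous 1D plume sits at x = vt; there the Gaussian factor is 1 and C_max = M/(n_e·A·√(4πDt)), where n_e·A is the pore area the mass is dissolved in.
√(4πDt) = √(4π × 1.08 × 461) = 79.10 m, so C_max = 3.60/(0.24 × 172 × 79.10) = 0.00110 kg/m³.

0.00110 kg/m³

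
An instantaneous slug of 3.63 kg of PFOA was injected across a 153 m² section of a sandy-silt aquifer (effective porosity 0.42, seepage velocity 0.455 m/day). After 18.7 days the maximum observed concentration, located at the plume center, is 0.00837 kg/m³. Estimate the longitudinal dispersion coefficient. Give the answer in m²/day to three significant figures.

0.194 m²/day

At the plume center C_max = M/(n_e·A·√(4πDt)), so D = M²/(4πt·(n_e·A·C_max)²).
n_e·A·C_max = 0.42 × 153 × 0.00837 = 0.5379 kg/m.
D = 3.63²/(4π × 18.7 × 0.5379²) = 0.194 m²/day.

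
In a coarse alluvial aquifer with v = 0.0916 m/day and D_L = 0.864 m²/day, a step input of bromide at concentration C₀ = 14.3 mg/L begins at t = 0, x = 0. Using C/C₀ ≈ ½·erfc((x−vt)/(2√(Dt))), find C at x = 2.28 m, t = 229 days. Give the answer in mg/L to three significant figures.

11.8 mg/L

For a continuous step input, C/C₀ ≈ ½·erfc((x−vt)/(2√(Dt))).
vt = 0.0916 × 229 = 20.9764 m and 2√(Dt) = 2√(0.864 × 229) = 28.13 m.
Argument (x−vt)/(2√(Dt)) = (2.28 − 20.9764)/28.13 = -0.6646; ½·erfc(-0.6646) = 0.8264.
C = 14.3 × 0.8264 = 11.8 mg/L.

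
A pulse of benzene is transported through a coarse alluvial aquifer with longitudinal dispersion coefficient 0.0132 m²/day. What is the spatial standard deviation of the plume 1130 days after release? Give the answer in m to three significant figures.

5.46 m

Dispersive spreading gives a Gaussian with σ² = 2Dt; advection only shifts the center.
σ = √(2 × 0.0132 × 1130) = 5.46 m.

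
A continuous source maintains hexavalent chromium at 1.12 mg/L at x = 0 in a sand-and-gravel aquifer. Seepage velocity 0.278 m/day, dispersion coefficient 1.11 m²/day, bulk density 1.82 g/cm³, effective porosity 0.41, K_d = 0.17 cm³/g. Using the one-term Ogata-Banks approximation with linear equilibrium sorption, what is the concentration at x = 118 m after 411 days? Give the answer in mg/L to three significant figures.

0.0114 mg/L

Retardation factor R = 1 + ρ_b·K_d/n = 1 + 1.82 × 0.17/0.41 = 1.755.
Sorption retards both mechanisms: v_R = v/R = 0.1584 m/day, D_R = D/R = 0.6325 m²/day.
v_R·t = 0.1584 × 411 = 65.1024 m; 2√(D_R t) = 32.25 m; argument = (118 − 65.1024)/32.25 = 1.640.
C = C₀ × ½·erfc(1.640) = 1.12 × 0.01019 = 0.0114 mg/L.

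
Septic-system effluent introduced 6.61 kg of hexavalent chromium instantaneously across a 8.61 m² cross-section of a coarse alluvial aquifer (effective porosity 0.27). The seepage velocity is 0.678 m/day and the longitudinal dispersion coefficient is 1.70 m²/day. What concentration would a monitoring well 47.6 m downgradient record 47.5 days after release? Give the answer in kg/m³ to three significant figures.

For an instantaneous plane source, C(x,t) = M/(n_e·A·√(4πDt)) · exp(−(x−vt)²/(4Dt)), with n_e·A the pore (flow) area.
Plume center vt = 0.678 × 47.5 = 32.205 m, so the well at 47.6 m is 15.395 m downgradient of the peak.
√(4πDt) = 31.85 m, giving peak height M/(n_e·A·√(4πDt)) = 6.61/(0.27 × 8.61 × 31.85) = 0.08927 kg/m³.
(x−vt)²/(4Dt) = (15.395)²/(4 × 1.70 × 47.5) = 0.7338; exp(−0.7338) = 0.4801.
C = 0.08927 × 0.4801 = 0.0429 kg/m³.

0.0429 kg/m³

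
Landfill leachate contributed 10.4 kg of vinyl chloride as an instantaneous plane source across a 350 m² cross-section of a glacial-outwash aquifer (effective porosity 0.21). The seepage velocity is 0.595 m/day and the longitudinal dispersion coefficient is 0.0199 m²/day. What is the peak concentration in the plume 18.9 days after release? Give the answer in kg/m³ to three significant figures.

The peak of an instantaneous 1D plume sits at x = vt; there the Gaussian factor is 1 and C_max = M/(n_e·A·√(4πDt)), where n_e·A is the pore area the mass is dissolved in.
√(4πDt) = √(4π × 0.0199 × 18.9) = 2.174 m, so C_max = 10.4/(0.21 × 350 × 2.174) = 0.0651 kg/m³.

0.0651 kg/m³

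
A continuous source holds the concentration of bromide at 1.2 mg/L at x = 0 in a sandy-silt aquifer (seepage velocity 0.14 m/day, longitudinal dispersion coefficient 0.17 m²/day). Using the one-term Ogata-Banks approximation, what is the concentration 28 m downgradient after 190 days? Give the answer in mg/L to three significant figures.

For a continuous step input, C/C₀ ≈ ½·erfc((x−vt)/(2√(Dt))).
vt = 0.14 × 190 = 26.6 m and 2√(Dt) = 2√(0.17 × 190) = 11.37 m.
Argument (x−vt)/(2√(Dt)) = (28 − 26.6)/11.37 = 0.1231; ½·erfc(0.1231) = 0.4309.
C = 1.2 × 0.4309 = 0.517 mg/L.

0.517 mg/L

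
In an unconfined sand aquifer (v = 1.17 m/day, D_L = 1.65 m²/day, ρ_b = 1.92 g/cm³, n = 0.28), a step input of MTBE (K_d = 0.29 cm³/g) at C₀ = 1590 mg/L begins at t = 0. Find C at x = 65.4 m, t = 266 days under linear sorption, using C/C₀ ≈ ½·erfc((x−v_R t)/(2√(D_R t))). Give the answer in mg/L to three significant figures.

Retardation factor R = 1 + ρ_b·K_d/n = 1 + 1.92 × 0.29/0.28 = 2.989.
Sorption retards both mechanisms: v_R = v/R = 0.3914 m/day, D_R = D/R = 0.5520 m²/day.
v_R·t = 0.3914 × 266 = 104.1124 m; 2√(D_R t) = 24.23 m; argument = (65.4 − 104.1124)/24.23 = -1.598.
C = C₀ × ½·erfc(-1.598) = 1590 × 0.9881 = 1570 mg/L.

1570 mg/L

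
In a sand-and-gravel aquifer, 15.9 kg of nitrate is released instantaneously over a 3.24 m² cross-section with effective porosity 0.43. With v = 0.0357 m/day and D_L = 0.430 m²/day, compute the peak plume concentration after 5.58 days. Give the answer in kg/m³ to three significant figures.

2.08 kg/m³

The peak of an instantaneous 1D plume sits at x = vt; there the Gaussian factor is 1 and C_max = M/(n_e·A·√(4πDt)), where n_e·A is the pore area the mass is dissolved in.
√(4πDt) = √(4π × 0.430 × 5.58) = 5.491 m, so C_max = 15.9/(0.43 × 3.24 × 5.491) = 2.08 kg/m³.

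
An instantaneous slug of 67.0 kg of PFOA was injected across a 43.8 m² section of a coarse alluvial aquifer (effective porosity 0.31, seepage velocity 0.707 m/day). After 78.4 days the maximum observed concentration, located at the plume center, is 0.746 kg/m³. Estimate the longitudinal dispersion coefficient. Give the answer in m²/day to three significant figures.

0.0444 m²/day

At the plume center C_max = M/(n_e·A·√(4πDt)), so D = M²/(4πt·(n_e·A·C_max)²).
n_e·A·C_max = 0.31 × 43.8 × 0.746 = 10.13 kg/m.
D = 67.0²/(4π × 78.4 × 10.13²) = 0.0444 m²/day.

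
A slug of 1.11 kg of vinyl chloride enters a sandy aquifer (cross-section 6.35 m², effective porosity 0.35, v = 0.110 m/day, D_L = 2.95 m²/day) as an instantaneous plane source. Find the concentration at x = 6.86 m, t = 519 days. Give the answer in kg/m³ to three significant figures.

For an instantaneous plane source, C(x,t) = M/(n_e·A·√(4πDt)) · exp(−(x−vt)²/(4Dt)), with n_e·A the pore (flow) area.
Plume center vt = 0.110 × 519 = 57.09 m, so the well at 6.86 m is 50.23 m upgradient of the peak.
√(4πDt) = 138.7 m, giving peak height M/(n_e·A·√(4πDt)) = 1.11/(0.35 × 6.35 × 138.7) = 0.003601 kg/m³.
(x−vt)²/(4Dt) = (-50.23)²/(4 × 2.95 × 519) = 0.4120; exp(−0.4120) = 0.6623.
C = 0.003601 × 0.6623 = 0.00238 kg/m³.

0.00238 kg/m³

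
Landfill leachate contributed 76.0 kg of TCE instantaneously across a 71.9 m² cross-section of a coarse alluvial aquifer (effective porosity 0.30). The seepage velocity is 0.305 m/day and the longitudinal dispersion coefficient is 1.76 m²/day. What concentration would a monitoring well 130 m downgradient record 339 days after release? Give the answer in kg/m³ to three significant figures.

For an instantaneous plane source, C(x,t) = M/(n_e·A·√(4πDt)) · exp(−(x−vt)²/(4Dt)), with n_e·A the pore (flow) area.
Plume center vt = 0.305 × 339 = 103.395 m, so the well at 130 m is 26.605 m downgradient of the peak.
√(4πDt) = 86.59 m, giving peak height M/(n_e·A·√(4πDt)) = 76.0/(0.30 × 71.9 × 86.59) = 0.04069 kg/m³.
(x−vt)²/(4Dt) = (26.605)²/(4 × 1.76 × 339) = 0.2966; exp(−0.2966) = 0.7433.
C = 0.04069 × 0.7433 = 0.0302 kg/m³.

0.0302 kg/m³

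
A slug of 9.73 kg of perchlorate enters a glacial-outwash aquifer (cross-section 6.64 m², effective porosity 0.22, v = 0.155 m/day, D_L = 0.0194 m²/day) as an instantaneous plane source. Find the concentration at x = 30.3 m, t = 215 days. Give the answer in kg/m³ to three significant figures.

For an instantaneous plane source, C(x,t) = M/(n_e·A·√(4πDt)) · exp(−(x−vt)²/(4Dt)), with n_e·A the pore (flow) area.
Plume center vt = 0.155 × 215 = 33.325 m, so the well at 30.3 m is 3.025 m upgradient of the peak.
√(4πDt) = 7.240 m, giving peak height M/(n_e·A·√(4πDt)) = 9.73/(0.22 × 6.64 × 7.240) = 0.9200 kg/m³.
(x−vt)²/(4Dt) = (-3.025)²/(4 × 0.0194 × 215) = 0.5485; exp(−0.5485) = 0.5778.
C = 0.9200 × 0.5778 = 0.532 kg/m³.

0.532 kg/m³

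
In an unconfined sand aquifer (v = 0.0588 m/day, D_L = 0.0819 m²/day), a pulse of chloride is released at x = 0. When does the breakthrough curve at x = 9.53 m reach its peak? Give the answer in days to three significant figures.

For the 1D instantaneous-source solution, setting ∂C/∂t = 0 at fixed x gives v²t² + 2Dt − x² = 0, so t = (√(D² + v²x²) − D)/v².
√(D² + v²x²) = √(0.0819² + 0.0588² × 9.53²) = 0.5663; v² = 0.00345744.
t = (0.5663 − 0.0819)/0.00345744 = 140 days (vs. the pure-advection estimate x/v = 162 d).

140 days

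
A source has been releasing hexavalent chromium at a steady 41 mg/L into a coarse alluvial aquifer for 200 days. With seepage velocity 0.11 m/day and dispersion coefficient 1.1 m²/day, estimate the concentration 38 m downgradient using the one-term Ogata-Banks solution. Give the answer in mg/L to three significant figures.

For a continuous step input, C/C₀ ≈ ½·erfc((x−vt)/(2√(Dt))).
vt = 0.11 × 200 = 22 m and 2√(Dt) = 2√(1.1 × 200) = 29.66 m.
Argument (x−vt)/(2√(Dt)) = (38 − 22)/29.66 = 0.5394; ½·erfc(0.5394) = 0.2228.
C = 41 × 0.2228 = 9.13 mg/L.

9.13 mg/L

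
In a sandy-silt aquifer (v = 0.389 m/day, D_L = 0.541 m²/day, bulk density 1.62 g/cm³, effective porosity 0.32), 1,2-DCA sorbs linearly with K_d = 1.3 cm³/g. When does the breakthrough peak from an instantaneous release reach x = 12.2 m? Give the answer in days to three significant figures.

Retardation factor R = 1 + ρ_b·K_d/n = 1 + 1.62 × 1.3/0.32 = 7.581.
Sorption retards both mechanisms: v_R = v/R = 0.05131 m/day, D_R = D/R = 0.07136 m²/day.
Peak time from v_R²t² + 2D_R t − x² = 0: t = (√(D_R² + v_R²x²) − D_R)/v_R².
√(D_R² + v_R²x²) = √(0.07136² + 0.05131² × 12.2²) = 0.6300; v_R² = 0.002633.
t = (0.6300 − 0.07136)/0.002633 = 212 days.

212 days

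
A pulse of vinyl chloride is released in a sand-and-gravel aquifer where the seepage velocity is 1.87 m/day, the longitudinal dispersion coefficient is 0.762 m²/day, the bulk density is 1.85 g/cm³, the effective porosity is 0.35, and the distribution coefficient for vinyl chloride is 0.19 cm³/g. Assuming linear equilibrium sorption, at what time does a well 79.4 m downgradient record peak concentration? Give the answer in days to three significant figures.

84.7 days

Retardation factor R = 1 + ρ_b·K_d/n = 1 + 1.85 × 0.19/0.35 = 2.004.
Sorption retards both mechanisms: v_R = v/R = 0.9331 m/day, D_R = D/R = 0.3802 m²/day.
Peak time from v_R²t² + 2D_R t − x² = 0: t = (√(D_R² + v_R²x²) − D_R)/v_R².
√(D_R² + v_R²x²) = √(0.3802² + 0.9331² × 79.4²) = 74.09; v_R² = 0.8707.
t = (74.09 − 0.3802)/0.8707 = 84.7 days.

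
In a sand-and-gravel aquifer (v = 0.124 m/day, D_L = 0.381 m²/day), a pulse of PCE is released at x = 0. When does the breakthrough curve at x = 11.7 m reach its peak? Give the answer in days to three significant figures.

For the 1D instantaneous-source solution, setting ∂C/∂t = 0 at fixed x gives v²t² + 2Dt − x² = 0, so t = (√(D² + v²x²) − D)/v².
√(D² + v²x²) = √(0.381² + 0.124² × 11.7²) = 1.500; v² = 0.015376.
t = (1.500 − 0.381)/0.015376 = 72.8 days (vs. the pure-advection estimate x/v = 94.4 d).

72.8 days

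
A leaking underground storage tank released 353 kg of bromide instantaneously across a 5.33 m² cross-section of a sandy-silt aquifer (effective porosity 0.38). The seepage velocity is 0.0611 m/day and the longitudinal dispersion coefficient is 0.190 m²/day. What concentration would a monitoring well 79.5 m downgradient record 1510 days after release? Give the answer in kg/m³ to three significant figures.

2.52 kg/m³

For an instantaneous plane source, C(x,t) = M/(n_e·A·√(4πDt)) · exp(−(x−vt)²/(4Dt)), with n_e·A the pore (flow) area.
Plume center vt = 0.0611 × 1510 = 92.261 m, so the well at 79.5 m is 12.761 m upgradient of the peak.
√(4πDt) = 60.04 m, giving peak height M/(n_e·A·√(4πDt)) = 353/(0.38 × 5.33 × 60.04) = 2.903 kg/m³.
(x−vt)²/(4Dt) = (-12.761)²/(4 × 0.190 × 1510) = 0.1419; exp(−0.1419) = 0.8677.
C = 2.903 × 0.8677 = 2.52 kg/m³.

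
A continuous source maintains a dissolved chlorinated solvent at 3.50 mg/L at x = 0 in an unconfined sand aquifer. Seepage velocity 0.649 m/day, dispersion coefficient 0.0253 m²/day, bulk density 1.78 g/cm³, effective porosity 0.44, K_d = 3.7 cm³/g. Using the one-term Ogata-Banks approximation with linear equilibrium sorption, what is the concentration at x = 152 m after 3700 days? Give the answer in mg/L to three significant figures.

1.11 mg/L

Retardation factor R = 1 + ρ_b·K_d/n = 1 + 1.78 × 3.7/0.44 = 15.97.
Sorption retards both mechanisms: v_R = v/R = 0.04064 m/day, D_R = D/R = 0.001584 m²/day.
v_R·t = 0.04064 × 3700 = 150.368 m; 2√(D_R t) = 4.842 m; argument = (152 − 150.368)/4.842 = 0.3371.
C = C₀ × ½·erfc(0.3371) = 3.50 × 0.3168 = 1.11 mg/L.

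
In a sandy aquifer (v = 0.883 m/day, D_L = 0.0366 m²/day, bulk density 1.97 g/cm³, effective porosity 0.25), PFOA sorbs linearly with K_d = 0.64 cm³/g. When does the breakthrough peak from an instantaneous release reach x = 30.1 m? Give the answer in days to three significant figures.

206 days

Retardation factor R = 1 + ρ_b·K_d/n = 1 + 1.97 × 0.64/0.25 = 6.043.
Sorption retards both mechanisms: v_R = v/R = 0.1461 m/day, D_R = D/R = 0.006057 m²/day.
Peak time from v_R²t² + 2D_R t − x² = 0: t = (√(D_R² + v_R²x²) − D_R)/v_R².
√(D_R² + v_R²x²) = √(0.006057² + 0.1461² × 30.1²) = 4.398; v_R² = 0.02135.
t = (4.398 − 0.006057)/0.02135 = 206 days.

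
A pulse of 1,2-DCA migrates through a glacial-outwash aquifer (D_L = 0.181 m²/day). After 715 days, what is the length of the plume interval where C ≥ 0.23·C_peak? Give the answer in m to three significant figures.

The plume is Gaussian with σ = √(2Dt) = √(2 × 0.181 × 715) = 16.09 m.
C/C_peak = exp(−Δx²/(2σ²)) = 0.23 ⇒ Δx = σ·√(−2 ln 0.23) = 16.09 × 1.714 = 27.58 m.
Width = 2Δx = 55.2 m.

55.2 m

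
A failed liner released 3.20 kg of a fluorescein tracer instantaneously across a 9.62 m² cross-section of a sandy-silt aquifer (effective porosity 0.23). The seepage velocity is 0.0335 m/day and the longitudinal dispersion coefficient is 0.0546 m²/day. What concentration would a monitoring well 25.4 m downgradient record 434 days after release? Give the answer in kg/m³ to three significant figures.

0.0241 kg/m³

For an instantaneous plane source, C(x,t) = M/(n_e·A·√(4πDt)) · exp(−(x−vt)²/(4Dt)), with n_e·A the pore (flow) area.
Plume center vt = 0.0335 × 434 = 14.539 m, so the well at 25.4 m is 10.861 m downgradient of the peak.
√(4πDt) = 17.26 m, giving peak height M/(n_e·A·√(4πDt)) = 3.20/(0.23 × 9.62 × 17.26) = 0.08379 kg/m³.
(x−vt)²/(4Dt) = (10.861)²/(4 × 0.0546 × 434) = 1.245; exp(−1.245) = 0.2879.
C = 0.08379 × 0.2879 = 0.0241 kg/m³.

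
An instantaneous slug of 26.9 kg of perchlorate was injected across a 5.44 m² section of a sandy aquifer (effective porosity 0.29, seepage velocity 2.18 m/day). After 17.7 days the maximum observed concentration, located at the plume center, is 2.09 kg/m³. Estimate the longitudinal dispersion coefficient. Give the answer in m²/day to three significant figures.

At the plume center C_max = M/(n_e·A·√(4πDt)), so D = M²/(4πt·(n_e·A·C_max)²).
n_e·A·C_max = 0.29 × 5.44 × 2.09 = 3.297 kg/m.
D = 26.9²/(4π × 17.7 × 3.297²) = 0.299 m²/day.

0.299 m²/day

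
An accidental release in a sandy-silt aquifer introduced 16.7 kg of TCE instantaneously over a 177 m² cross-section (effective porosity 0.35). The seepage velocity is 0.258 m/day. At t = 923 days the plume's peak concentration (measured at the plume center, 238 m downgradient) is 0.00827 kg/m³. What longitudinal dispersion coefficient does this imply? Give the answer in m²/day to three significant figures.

0.0916 m²/day

At the plume center C_max = M/(n_e·A·√(4πDt)), so D = M²/(4πt·(n_e·A·C_max)²).
n_e·A·C_max = 0.35 × 177 × 0.00827 = 0.5123 kg/m.
D = 16.7²/(4π × 923 × 0.5123²) = 0.0916 m²/day.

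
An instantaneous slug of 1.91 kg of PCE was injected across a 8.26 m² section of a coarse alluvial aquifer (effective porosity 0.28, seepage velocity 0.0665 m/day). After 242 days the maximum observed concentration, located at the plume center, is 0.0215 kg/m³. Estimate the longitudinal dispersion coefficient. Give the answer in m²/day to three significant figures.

At the plume center C_max = M/(n_e·A·√(4πDt)), so D = M²/(4πt·(n_e·A·C_max)²).
n_e·A·C_max = 0.28 × 8.26 × 0.0215 = 0.04973 kg/m.
D = 1.91²/(4π × 242 × 0.04973²) = 0.485 m²/day.

0.485 m²/day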